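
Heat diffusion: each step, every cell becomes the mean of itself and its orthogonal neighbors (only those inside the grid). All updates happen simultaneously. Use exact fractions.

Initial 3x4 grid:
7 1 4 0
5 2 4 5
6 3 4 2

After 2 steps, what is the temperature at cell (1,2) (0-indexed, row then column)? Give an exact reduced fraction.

Answer: 301/100

Derivation:
Step 1: cell (1,2) = 19/5
Step 2: cell (1,2) = 301/100
Full grid after step 2:
  77/18 157/48 251/80 8/3
  17/4 381/100 301/100 793/240
  161/36 11/3 217/60 29/9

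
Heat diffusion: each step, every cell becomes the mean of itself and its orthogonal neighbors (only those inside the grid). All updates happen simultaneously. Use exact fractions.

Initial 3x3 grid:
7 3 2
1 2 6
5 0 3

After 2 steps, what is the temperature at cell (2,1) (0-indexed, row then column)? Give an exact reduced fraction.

Answer: 99/40

Derivation:
Step 1: cell (2,1) = 5/2
Step 2: cell (2,1) = 99/40
Full grid after step 2:
  131/36 397/120 125/36
  709/240 77/25 739/240
  11/4 99/40 35/12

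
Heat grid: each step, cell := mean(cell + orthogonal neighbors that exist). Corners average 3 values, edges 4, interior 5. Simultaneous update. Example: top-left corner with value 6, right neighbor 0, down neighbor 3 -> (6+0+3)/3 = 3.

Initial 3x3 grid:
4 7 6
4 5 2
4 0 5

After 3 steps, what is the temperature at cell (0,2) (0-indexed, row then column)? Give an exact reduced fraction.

Step 1: cell (0,2) = 5
Step 2: cell (0,2) = 5
Step 3: cell (0,2) = 409/90
Full grid after step 3:
  3257/720 11377/2400 409/90
  59537/14400 7923/2000 29831/7200
  7471/2160 8527/2400 1859/540

Answer: 409/90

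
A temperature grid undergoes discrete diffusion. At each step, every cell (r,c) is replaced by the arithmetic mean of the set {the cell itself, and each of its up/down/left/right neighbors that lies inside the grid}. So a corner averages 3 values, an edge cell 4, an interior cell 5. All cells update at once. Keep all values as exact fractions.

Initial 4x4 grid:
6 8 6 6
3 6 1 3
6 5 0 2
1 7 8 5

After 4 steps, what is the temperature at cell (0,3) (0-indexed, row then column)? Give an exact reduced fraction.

Answer: 18353/4320

Derivation:
Step 1: cell (0,3) = 5
Step 2: cell (0,3) = 53/12
Step 3: cell (0,3) = 3079/720
Step 4: cell (0,3) = 18353/4320
Full grid after step 4:
  339001/64800 1081567/216000 331781/72000 18353/4320
  265303/54000 851791/180000 255659/60000 143273/36000
  253801/54000 804181/180000 9941/2400 139733/36000
  299851/64800 980749/216000 306431/72000 87259/21600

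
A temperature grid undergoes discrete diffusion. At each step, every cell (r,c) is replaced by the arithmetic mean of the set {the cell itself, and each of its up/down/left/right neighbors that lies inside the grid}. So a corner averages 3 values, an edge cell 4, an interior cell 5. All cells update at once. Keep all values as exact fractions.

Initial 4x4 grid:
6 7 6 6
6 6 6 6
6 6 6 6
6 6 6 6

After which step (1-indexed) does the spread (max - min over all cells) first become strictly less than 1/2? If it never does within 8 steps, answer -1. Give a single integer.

Step 1: max=19/3, min=6, spread=1/3
  -> spread < 1/2 first at step 1
Step 2: max=751/120, min=6, spread=31/120
Step 3: max=6691/1080, min=6, spread=211/1080
Step 4: max=664843/108000, min=6, spread=16843/108000
Step 5: max=5970643/972000, min=54079/9000, spread=130111/972000
Step 6: max=178602367/29160000, min=3247159/540000, spread=3255781/29160000
Step 7: max=5349153691/874800000, min=3251107/540000, spread=82360351/874800000
Step 8: max=160215316891/26244000000, min=585706441/97200000, spread=2074577821/26244000000

Answer: 1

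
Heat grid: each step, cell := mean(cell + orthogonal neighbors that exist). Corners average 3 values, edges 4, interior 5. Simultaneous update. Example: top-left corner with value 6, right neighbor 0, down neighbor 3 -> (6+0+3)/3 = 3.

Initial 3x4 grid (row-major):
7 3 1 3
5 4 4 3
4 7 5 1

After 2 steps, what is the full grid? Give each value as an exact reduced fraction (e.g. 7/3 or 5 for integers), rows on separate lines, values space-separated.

Answer: 55/12 161/40 367/120 47/18
299/60 87/20 71/20 689/240
46/9 1151/240 313/80 10/3

Derivation:
After step 1:
  5 15/4 11/4 7/3
  5 23/5 17/5 11/4
  16/3 5 17/4 3
After step 2:
  55/12 161/40 367/120 47/18
  299/60 87/20 71/20 689/240
  46/9 1151/240 313/80 10/3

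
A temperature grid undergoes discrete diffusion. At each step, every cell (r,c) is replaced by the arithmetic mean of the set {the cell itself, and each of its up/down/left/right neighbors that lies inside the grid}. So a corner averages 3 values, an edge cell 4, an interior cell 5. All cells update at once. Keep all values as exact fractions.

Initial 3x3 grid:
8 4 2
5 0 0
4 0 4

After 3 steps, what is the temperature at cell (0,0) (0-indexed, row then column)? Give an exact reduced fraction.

Step 1: cell (0,0) = 17/3
Step 2: cell (0,0) = 161/36
Step 3: cell (0,0) = 8203/2160
Full grid after step 3:
  8203/2160 22783/7200 217/90
  49841/14400 5289/2000 14783/7200
  2111/720 2101/900 1909/1080

Answer: 8203/2160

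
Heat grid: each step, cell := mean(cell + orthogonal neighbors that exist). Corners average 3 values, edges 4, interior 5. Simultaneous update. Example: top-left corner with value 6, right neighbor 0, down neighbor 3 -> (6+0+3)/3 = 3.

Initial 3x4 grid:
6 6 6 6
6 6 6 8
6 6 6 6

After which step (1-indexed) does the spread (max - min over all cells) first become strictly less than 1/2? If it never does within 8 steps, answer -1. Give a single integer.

Answer: 3

Derivation:
Step 1: max=20/3, min=6, spread=2/3
Step 2: max=787/120, min=6, spread=67/120
Step 3: max=6917/1080, min=6, spread=437/1080
  -> spread < 1/2 first at step 3
Step 4: max=2749531/432000, min=3009/500, spread=29951/86400
Step 5: max=24543821/3888000, min=20408/3375, spread=206761/777600
Step 6: max=9787395571/1555200000, min=16365671/2700000, spread=14430763/62208000
Step 7: max=584979741689/93312000000, min=1313652727/216000000, spread=139854109/746496000
Step 8: max=35014791890251/5598720000000, min=118491228977/19440000000, spread=7114543559/44789760000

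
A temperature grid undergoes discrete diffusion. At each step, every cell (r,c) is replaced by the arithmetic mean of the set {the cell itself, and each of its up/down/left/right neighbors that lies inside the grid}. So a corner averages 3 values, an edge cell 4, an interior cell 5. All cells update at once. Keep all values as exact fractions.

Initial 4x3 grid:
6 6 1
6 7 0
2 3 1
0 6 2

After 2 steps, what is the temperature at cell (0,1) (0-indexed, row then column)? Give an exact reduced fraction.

Step 1: cell (0,1) = 5
Step 2: cell (0,1) = 133/30
Full grid after step 2:
  65/12 133/30 115/36
  23/5 207/50 629/240
  217/60 76/25 211/80
  49/18 733/240 29/12

Answer: 133/30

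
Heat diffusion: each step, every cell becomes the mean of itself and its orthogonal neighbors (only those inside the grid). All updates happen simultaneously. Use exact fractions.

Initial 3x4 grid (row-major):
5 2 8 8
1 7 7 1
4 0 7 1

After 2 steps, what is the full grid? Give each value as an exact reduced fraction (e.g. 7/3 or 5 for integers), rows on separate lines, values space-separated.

Answer: 149/36 1069/240 281/48 97/18
719/240 473/100 473/100 227/48
125/36 799/240 69/16 11/3

Derivation:
After step 1:
  8/3 11/2 25/4 17/3
  17/4 17/5 6 17/4
  5/3 9/2 15/4 3
After step 2:
  149/36 1069/240 281/48 97/18
  719/240 473/100 473/100 227/48
  125/36 799/240 69/16 11/3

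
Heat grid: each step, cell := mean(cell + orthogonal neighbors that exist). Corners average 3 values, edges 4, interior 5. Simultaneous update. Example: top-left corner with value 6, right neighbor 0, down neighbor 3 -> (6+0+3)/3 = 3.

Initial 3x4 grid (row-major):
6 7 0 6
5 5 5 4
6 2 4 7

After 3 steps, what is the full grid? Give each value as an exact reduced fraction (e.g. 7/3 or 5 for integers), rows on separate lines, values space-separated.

After step 1:
  6 9/2 9/2 10/3
  11/2 24/5 18/5 11/2
  13/3 17/4 9/2 5
After step 2:
  16/3 99/20 239/60 40/9
  619/120 453/100 229/50 523/120
  169/36 1073/240 347/80 5
After step 3:
  1853/360 5639/1200 8081/1800 4603/1080
  35489/7200 28427/6000 26147/6000 33089/7200
  10313/2160 32459/7200 11033/2400 3287/720

Answer: 1853/360 5639/1200 8081/1800 4603/1080
35489/7200 28427/6000 26147/6000 33089/7200
10313/2160 32459/7200 11033/2400 3287/720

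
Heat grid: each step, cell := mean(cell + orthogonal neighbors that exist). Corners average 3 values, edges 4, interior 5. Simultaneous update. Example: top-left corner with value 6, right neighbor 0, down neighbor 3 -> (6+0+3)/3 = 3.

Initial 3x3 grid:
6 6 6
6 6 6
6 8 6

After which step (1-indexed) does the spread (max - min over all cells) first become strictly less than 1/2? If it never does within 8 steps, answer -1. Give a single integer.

Step 1: max=20/3, min=6, spread=2/3
Step 2: max=787/120, min=6, spread=67/120
Step 3: max=6917/1080, min=607/100, spread=1807/5400
  -> spread < 1/2 first at step 3
Step 4: max=2749963/432000, min=16561/2700, spread=33401/144000
Step 5: max=24557933/3888000, min=1663391/270000, spread=3025513/19440000
Step 6: max=9796126867/1555200000, min=89155949/14400000, spread=53531/497664
Step 7: max=585904925849/93312000000, min=24119116051/3888000000, spread=450953/5971968
Step 8: max=35101223560603/5598720000000, min=2900368610519/466560000000, spread=3799043/71663616

Answer: 3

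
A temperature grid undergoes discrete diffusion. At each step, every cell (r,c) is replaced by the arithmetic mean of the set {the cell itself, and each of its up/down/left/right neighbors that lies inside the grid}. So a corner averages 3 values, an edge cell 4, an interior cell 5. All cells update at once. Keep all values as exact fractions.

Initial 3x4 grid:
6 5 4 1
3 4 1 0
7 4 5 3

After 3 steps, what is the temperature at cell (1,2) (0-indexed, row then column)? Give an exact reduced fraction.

Answer: 4619/1500

Derivation:
Step 1: cell (1,2) = 14/5
Step 2: cell (1,2) = 269/100
Step 3: cell (1,2) = 4619/1500
Full grid after step 3:
  4727/1080 14291/3600 2579/900 5023/2160
  8243/1800 23141/6000 4619/1500 32629/14400
  9649/2160 29857/7200 22657/7200 2849/1080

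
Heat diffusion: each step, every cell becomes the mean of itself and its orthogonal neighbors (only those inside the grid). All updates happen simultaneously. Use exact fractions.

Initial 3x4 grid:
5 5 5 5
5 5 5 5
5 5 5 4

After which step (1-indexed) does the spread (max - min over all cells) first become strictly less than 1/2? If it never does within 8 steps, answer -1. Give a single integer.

Answer: 1

Derivation:
Step 1: max=5, min=14/3, spread=1/3
  -> spread < 1/2 first at step 1
Step 2: max=5, min=85/18, spread=5/18
Step 3: max=5, min=1039/216, spread=41/216
Step 4: max=5, min=125383/25920, spread=4217/25920
Step 5: max=35921/7200, min=7566851/1555200, spread=38417/311040
Step 6: max=717403/144000, min=455359789/93312000, spread=1903471/18662400
Step 7: max=21484241/4320000, min=27392610911/5598720000, spread=18038617/223948800
Step 8: max=1931073241/388800000, min=1646347817149/335923200000, spread=883978523/13436928000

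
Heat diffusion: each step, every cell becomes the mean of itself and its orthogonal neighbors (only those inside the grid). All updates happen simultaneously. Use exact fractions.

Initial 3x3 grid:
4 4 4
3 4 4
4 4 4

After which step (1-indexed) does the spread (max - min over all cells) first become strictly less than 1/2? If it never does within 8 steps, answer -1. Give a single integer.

Answer: 1

Derivation:
Step 1: max=4, min=11/3, spread=1/3
  -> spread < 1/2 first at step 1
Step 2: max=4, min=893/240, spread=67/240
Step 3: max=793/200, min=8203/2160, spread=1807/10800
Step 4: max=21239/5400, min=3298037/864000, spread=33401/288000
Step 5: max=2116609/540000, min=29874067/7776000, spread=3025513/38880000
Step 6: max=112444051/28800000, min=11976673133/3110400000, spread=53531/995328
Step 7: max=30312883949/7776000000, min=720463074151/186624000000, spread=450953/11943936
Step 8: max=3631471389481/933120000000, min=43280856439397/11197440000000, spread=3799043/143327232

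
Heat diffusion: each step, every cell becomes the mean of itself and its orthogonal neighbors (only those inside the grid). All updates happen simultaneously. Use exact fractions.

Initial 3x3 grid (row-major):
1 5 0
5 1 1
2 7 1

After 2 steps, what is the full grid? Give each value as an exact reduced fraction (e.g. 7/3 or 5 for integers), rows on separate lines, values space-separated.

Answer: 23/9 673/240 3/2
863/240 113/50 191/80
29/9 853/240 13/6

Derivation:
After step 1:
  11/3 7/4 2
  9/4 19/5 3/4
  14/3 11/4 3
After step 2:
  23/9 673/240 3/2
  863/240 113/50 191/80
  29/9 853/240 13/6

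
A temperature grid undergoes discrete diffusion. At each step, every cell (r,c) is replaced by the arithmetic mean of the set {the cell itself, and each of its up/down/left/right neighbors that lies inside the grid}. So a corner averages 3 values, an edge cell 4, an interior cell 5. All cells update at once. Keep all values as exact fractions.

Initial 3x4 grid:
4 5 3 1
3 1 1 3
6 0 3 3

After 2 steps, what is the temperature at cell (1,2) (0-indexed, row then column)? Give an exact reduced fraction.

Step 1: cell (1,2) = 11/5
Step 2: cell (1,2) = 209/100
Full grid after step 2:
  43/12 47/16 617/240 41/18
  25/8 269/100 209/100 143/60
  3 37/16 189/80 9/4

Answer: 209/100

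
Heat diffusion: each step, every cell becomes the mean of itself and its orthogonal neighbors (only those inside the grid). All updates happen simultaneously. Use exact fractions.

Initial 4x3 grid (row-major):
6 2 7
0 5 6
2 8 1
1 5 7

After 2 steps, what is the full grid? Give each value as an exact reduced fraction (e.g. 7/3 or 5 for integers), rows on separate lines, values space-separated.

After step 1:
  8/3 5 5
  13/4 21/5 19/4
  11/4 21/5 11/2
  8/3 21/4 13/3
After step 2:
  131/36 253/60 59/12
  193/60 107/25 389/80
  193/60 219/50 1127/240
  32/9 329/80 181/36

Answer: 131/36 253/60 59/12
193/60 107/25 389/80
193/60 219/50 1127/240
32/9 329/80 181/36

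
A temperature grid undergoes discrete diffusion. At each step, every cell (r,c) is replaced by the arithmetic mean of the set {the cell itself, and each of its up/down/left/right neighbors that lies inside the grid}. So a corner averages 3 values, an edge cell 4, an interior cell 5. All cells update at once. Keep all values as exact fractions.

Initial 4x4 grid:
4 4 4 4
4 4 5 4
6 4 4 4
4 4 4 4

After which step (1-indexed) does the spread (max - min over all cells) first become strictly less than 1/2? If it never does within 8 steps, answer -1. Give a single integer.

Answer: 3

Derivation:
Step 1: max=14/3, min=4, spread=2/3
Step 2: max=271/60, min=4, spread=31/60
Step 3: max=2371/540, min=973/240, spread=727/2160
  -> spread < 1/2 first at step 3
Step 4: max=468737/108000, min=29447/7200, spread=3379/13500
Step 5: max=1047653/243000, min=98797/24000, spread=378667/1944000
Step 6: max=31254491/7290000, min=26806387/6480000, spread=1755689/11664000
Step 7: max=1868457601/437400000, min=2689702337/648000000, spread=2116340941/17496000000
Step 8: max=6984862769/1640250000, min=26952746591/6480000000, spread=51983612209/524880000000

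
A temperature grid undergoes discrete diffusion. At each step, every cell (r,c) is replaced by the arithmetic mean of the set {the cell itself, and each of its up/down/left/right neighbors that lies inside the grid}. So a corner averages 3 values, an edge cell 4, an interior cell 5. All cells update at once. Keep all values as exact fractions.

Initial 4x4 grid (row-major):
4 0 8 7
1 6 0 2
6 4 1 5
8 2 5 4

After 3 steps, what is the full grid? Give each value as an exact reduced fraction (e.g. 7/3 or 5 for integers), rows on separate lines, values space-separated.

Answer: 6997/2160 26029/7200 26701/7200 9019/2160
13367/3600 4019/1200 21913/6000 6709/1800
2951/720 23189/6000 21007/6000 6403/1800
9863/2160 6019/1440 26767/7200 1577/432

Derivation:
After step 1:
  5/3 9/2 15/4 17/3
  17/4 11/5 17/5 7/2
  19/4 19/5 3 3
  16/3 19/4 3 14/3
After step 2:
  125/36 727/240 1039/240 155/36
  193/60 363/100 317/100 467/120
  68/15 37/10 81/25 85/24
  89/18 1013/240 185/48 32/9
After step 3:
  6997/2160 26029/7200 26701/7200 9019/2160
  13367/3600 4019/1200 21913/6000 6709/1800
  2951/720 23189/6000 21007/6000 6403/1800
  9863/2160 6019/1440 26767/7200 1577/432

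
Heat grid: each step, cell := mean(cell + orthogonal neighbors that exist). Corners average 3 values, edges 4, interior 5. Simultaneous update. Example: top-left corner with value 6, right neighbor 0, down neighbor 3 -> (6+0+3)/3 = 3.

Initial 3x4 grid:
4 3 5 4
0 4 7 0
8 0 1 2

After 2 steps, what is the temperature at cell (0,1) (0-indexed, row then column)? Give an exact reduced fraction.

Answer: 833/240

Derivation:
Step 1: cell (0,1) = 4
Step 2: cell (0,1) = 833/240
Full grid after step 2:
  31/9 833/240 303/80 11/3
  59/20 349/100 167/50 213/80
  119/36 673/240 203/80 9/4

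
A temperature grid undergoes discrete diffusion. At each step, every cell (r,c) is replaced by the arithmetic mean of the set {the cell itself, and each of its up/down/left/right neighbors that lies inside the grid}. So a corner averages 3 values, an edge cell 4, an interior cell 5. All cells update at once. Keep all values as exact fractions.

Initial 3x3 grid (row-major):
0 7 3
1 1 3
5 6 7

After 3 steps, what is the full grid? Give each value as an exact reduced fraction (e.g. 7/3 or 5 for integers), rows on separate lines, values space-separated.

Answer: 3143/1080 15029/4800 7961/2160
43787/14400 21869/6000 27931/7200
437/120 56587/14400 9461/2160

Derivation:
After step 1:
  8/3 11/4 13/3
  7/4 18/5 7/2
  4 19/4 16/3
After step 2:
  43/18 267/80 127/36
  721/240 327/100 503/120
  7/2 1061/240 163/36
After step 3:
  3143/1080 15029/4800 7961/2160
  43787/14400 21869/6000 27931/7200
  437/120 56587/14400 9461/2160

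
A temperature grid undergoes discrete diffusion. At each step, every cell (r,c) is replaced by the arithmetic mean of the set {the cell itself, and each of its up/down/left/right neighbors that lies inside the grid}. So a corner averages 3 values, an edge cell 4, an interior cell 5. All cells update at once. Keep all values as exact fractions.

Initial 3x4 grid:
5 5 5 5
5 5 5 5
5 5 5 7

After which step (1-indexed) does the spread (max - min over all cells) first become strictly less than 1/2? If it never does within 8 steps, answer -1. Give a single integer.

Answer: 3

Derivation:
Step 1: max=17/3, min=5, spread=2/3
Step 2: max=50/9, min=5, spread=5/9
Step 3: max=581/108, min=5, spread=41/108
  -> spread < 1/2 first at step 3
Step 4: max=69017/12960, min=5, spread=4217/12960
Step 5: max=4097149/777600, min=18079/3600, spread=38417/155520
Step 6: max=244480211/46656000, min=362597/72000, spread=1903471/9331200
Step 7: max=14597789089/2799360000, min=10915759/2160000, spread=18038617/111974400
Step 8: max=873076182851/167961600000, min=984926759/194400000, spread=883978523/6718464000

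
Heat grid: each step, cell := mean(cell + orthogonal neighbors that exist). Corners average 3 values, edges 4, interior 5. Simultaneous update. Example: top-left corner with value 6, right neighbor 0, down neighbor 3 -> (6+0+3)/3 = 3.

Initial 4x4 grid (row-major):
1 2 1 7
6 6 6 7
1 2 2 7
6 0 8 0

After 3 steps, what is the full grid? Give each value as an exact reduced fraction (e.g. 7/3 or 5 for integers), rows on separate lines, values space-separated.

After step 1:
  3 5/2 4 5
  7/2 22/5 22/5 27/4
  15/4 11/5 5 4
  7/3 4 5/2 5
After step 2:
  3 139/40 159/40 21/4
  293/80 17/5 491/100 403/80
  707/240 387/100 181/50 83/16
  121/36 331/120 33/8 23/6
After step 3:
  811/240 277/80 1761/400 1141/240
  1561/480 7727/2000 8377/2000 4077/800
  24911/7200 19913/6000 1737/400 10607/2400
  6527/2160 12703/3600 4301/1200 631/144

Answer: 811/240 277/80 1761/400 1141/240
1561/480 7727/2000 8377/2000 4077/800
24911/7200 19913/6000 1737/400 10607/2400
6527/2160 12703/3600 4301/1200 631/144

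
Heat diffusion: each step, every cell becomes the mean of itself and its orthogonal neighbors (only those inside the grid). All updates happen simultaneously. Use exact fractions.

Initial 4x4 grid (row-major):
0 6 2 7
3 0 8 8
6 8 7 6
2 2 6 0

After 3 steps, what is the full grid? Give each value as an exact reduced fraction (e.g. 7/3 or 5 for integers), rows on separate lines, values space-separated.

Answer: 485/144 8837/2400 1495/288 2393/432
1367/400 9051/2000 30343/6000 215/36
15163/3600 26207/6000 10791/2000 132/25
8621/2160 32801/7200 10987/2400 721/144

Derivation:
After step 1:
  3 2 23/4 17/3
  9/4 5 5 29/4
  19/4 23/5 7 21/4
  10/3 9/2 15/4 4
After step 2:
  29/12 63/16 221/48 56/9
  15/4 377/100 6 139/24
  56/15 517/100 128/25 47/8
  151/36 971/240 77/16 13/3
After step 3:
  485/144 8837/2400 1495/288 2393/432
  1367/400 9051/2000 30343/6000 215/36
  15163/3600 26207/6000 10791/2000 132/25
  8621/2160 32801/7200 10987/2400 721/144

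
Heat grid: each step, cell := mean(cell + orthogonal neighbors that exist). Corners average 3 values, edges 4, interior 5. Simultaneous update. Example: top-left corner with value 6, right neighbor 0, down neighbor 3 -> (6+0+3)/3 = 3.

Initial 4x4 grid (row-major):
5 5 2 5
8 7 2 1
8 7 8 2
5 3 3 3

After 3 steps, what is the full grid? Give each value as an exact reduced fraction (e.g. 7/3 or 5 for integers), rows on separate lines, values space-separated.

Answer: 4171/720 12173/2400 28207/7200 1409/432
153/25 10717/2000 25339/6000 6013/1800
2723/450 32993/6000 5153/1200 1301/360
12431/2160 36713/7200 6173/1440 7699/2160

Derivation:
After step 1:
  6 19/4 7/2 8/3
  7 29/5 4 5/2
  7 33/5 22/5 7/2
  16/3 9/2 17/4 8/3
After step 2:
  71/12 401/80 179/48 26/9
  129/20 563/100 101/25 19/6
  389/60 283/50 91/20 49/15
  101/18 1241/240 949/240 125/36
After step 3:
  4171/720 12173/2400 28207/7200 1409/432
  153/25 10717/2000 25339/6000 6013/1800
  2723/450 32993/6000 5153/1200 1301/360
  12431/2160 36713/7200 6173/1440 7699/2160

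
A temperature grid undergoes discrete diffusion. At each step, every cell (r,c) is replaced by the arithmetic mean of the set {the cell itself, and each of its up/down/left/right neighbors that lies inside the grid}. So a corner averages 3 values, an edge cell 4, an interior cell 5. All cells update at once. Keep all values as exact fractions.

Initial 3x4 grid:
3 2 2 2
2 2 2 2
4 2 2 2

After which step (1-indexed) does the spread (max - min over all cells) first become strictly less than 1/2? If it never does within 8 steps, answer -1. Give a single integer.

Step 1: max=11/4, min=2, spread=3/4
Step 2: max=95/36, min=2, spread=23/36
Step 3: max=1061/432, min=2, spread=197/432
  -> spread < 1/2 first at step 3
Step 4: max=62641/25920, min=583/288, spread=10171/25920
Step 5: max=3666347/1555200, min=3079/1500, spread=2370199/7776000
Step 6: max=217384633/93312000, min=2686369/1296000, spread=4793213/18662400
Step 7: max=12885347267/5598720000, min=81456743/38880000, spread=46223051/223948800
Step 8: max=766913748553/335923200000, min=820724027/388800000, spread=2312327569/13436928000

Answer: 3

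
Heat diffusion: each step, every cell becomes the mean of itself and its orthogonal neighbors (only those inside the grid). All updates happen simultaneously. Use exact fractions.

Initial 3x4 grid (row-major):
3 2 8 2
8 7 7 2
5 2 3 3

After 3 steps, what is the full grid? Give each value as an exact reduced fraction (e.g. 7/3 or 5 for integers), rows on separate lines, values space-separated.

Answer: 5371/1080 35561/7200 10927/2400 1021/240
72787/14400 14449/3000 26803/6000 28441/7200
3509/720 2803/600 14753/3600 4037/1080

Derivation:
After step 1:
  13/3 5 19/4 4
  23/4 26/5 27/5 7/2
  5 17/4 15/4 8/3
After step 2:
  181/36 1157/240 383/80 49/12
  1217/240 128/25 113/25 467/120
  5 91/20 241/60 119/36
After step 3:
  5371/1080 35561/7200 10927/2400 1021/240
  72787/14400 14449/3000 26803/6000 28441/7200
  3509/720 2803/600 14753/3600 4037/1080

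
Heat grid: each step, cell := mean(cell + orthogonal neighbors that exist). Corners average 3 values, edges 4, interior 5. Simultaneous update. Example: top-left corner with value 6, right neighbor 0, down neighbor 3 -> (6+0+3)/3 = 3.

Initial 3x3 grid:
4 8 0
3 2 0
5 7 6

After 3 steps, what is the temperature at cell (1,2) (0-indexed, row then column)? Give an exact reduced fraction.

Answer: 267/80

Derivation:
Step 1: cell (1,2) = 2
Step 2: cell (1,2) = 13/4
Step 3: cell (1,2) = 267/80
Full grid after step 3:
  73/18 5081/1440 703/216
  659/160 98/25 267/80
  323/72 2963/720 209/54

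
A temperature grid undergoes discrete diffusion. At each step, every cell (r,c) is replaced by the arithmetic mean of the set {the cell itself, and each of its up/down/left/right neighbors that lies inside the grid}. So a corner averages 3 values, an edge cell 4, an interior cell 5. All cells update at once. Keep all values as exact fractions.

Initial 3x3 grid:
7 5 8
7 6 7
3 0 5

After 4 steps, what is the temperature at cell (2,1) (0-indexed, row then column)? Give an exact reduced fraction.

Answer: 409199/86400

Derivation:
Step 1: cell (2,1) = 7/2
Step 2: cell (2,1) = 95/24
Step 3: cell (2,1) = 6577/1440
Step 4: cell (2,1) = 409199/86400
Full grid after step 4:
  147959/25920 167033/28800 38251/6480
  894173/172800 384101/72000 466249/86400
  122879/25920 409199/86400 10687/2160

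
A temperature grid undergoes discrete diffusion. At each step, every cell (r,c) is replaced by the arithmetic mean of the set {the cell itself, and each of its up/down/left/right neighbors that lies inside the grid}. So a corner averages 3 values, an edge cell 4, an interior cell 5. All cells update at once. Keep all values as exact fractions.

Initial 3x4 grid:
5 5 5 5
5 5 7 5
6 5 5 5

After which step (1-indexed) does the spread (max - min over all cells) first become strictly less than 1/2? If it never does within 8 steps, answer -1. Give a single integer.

Answer: 2

Derivation:
Step 1: max=11/2, min=5, spread=1/2
Step 2: max=273/50, min=61/12, spread=113/300
  -> spread < 1/2 first at step 2
Step 3: max=12871/2400, min=3733/720, spread=1283/7200
Step 4: max=28769/5400, min=74879/14400, spread=1103/8640
Step 5: max=11489929/2160000, min=13568663/2592000, spread=1096259/12960000
Step 6: max=413191721/77760000, min=815282717/155520000, spread=444029/6220800
Step 7: max=24752948839/4665600000, min=1816165789/345600000, spread=3755371/74649600
Step 8: max=1484490843101/279936000000, min=2944934384077/559872000000, spread=64126139/1492992000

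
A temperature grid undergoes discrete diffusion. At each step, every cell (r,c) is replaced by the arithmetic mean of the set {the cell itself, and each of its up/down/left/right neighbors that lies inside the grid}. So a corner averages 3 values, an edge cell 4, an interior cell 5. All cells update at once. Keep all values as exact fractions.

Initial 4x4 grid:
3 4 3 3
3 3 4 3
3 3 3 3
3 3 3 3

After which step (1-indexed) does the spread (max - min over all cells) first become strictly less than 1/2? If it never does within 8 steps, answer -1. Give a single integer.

Step 1: max=7/2, min=3, spread=1/2
Step 2: max=809/240, min=3, spread=89/240
  -> spread < 1/2 first at step 2
Step 3: max=7901/2400, min=3, spread=701/2400
Step 4: max=140569/43200, min=12149/4000, spread=46799/216000
Step 5: max=6976697/2160000, min=164671/54000, spread=389857/2160000
Step 6: max=624159959/194400000, min=165727/54000, spread=27542759/194400000
Step 7: max=6221171201/1944000000, min=14970011/4860000, spread=77722267/648000000
Step 8: max=185962377101/58320000000, min=15021270971/4860000000, spread=5707125449/58320000000

Answer: 2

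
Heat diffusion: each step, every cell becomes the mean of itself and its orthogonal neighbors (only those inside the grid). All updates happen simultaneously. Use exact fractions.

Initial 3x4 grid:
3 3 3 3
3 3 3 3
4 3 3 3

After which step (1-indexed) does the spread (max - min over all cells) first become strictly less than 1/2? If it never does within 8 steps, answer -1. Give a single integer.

Step 1: max=10/3, min=3, spread=1/3
  -> spread < 1/2 first at step 1
Step 2: max=59/18, min=3, spread=5/18
Step 3: max=689/216, min=3, spread=41/216
Step 4: max=81977/25920, min=3, spread=4217/25920
Step 5: max=4874749/1555200, min=21679/7200, spread=38417/311040
Step 6: max=291136211/93312000, min=434597/144000, spread=1903471/18662400
Step 7: max=17397149089/5598720000, min=13075759/4320000, spread=18038617/223948800
Step 8: max=1041037782851/335923200000, min=1179326759/388800000, spread=883978523/13436928000

Answer: 1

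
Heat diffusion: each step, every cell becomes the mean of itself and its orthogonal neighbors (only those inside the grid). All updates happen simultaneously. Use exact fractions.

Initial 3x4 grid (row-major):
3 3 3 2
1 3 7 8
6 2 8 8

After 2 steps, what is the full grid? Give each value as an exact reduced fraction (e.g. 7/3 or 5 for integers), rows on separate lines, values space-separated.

After step 1:
  7/3 3 15/4 13/3
  13/4 16/5 29/5 25/4
  3 19/4 25/4 8
After step 2:
  103/36 737/240 1013/240 43/9
  707/240 4 101/20 1463/240
  11/3 43/10 31/5 41/6

Answer: 103/36 737/240 1013/240 43/9
707/240 4 101/20 1463/240
11/3 43/10 31/5 41/6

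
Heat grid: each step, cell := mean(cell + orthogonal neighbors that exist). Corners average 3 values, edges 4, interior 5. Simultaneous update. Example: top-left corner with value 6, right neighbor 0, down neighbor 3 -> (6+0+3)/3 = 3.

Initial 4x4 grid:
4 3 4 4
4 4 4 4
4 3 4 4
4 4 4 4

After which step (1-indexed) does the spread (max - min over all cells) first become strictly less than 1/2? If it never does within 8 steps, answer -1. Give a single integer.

Answer: 1

Derivation:
Step 1: max=4, min=18/5, spread=2/5
  -> spread < 1/2 first at step 1
Step 2: max=4, min=443/120, spread=37/120
Step 3: max=1587/400, min=8101/2160, spread=293/1350
Step 4: max=28409/7200, min=163541/43200, spread=6913/43200
Step 5: max=156999/40000, min=1472633/388800, spread=333733/2430000
Step 6: max=25377617/6480000, min=221886991/58320000, spread=3255781/29160000
Step 7: max=759023267/194400000, min=6666488701/1749600000, spread=82360351/874800000
Step 8: max=22737348089/5832000000, min=200486977159/52488000000, spread=2074577821/26244000000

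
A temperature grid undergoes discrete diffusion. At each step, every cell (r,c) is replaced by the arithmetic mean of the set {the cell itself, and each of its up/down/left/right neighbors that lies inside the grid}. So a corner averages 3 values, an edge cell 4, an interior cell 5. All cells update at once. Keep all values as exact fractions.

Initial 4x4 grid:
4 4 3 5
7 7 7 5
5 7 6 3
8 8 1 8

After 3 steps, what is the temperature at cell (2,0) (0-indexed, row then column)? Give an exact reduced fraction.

Answer: 3779/600

Derivation:
Step 1: cell (2,0) = 27/4
Step 2: cell (2,0) = 261/40
Step 3: cell (2,0) = 3779/600
Full grid after step 3:
  3893/720 12487/2400 35933/7200 10511/2160
  3503/600 11331/2000 31961/6000 2243/450
  3779/600 12157/2000 10813/2000 31/6
  4667/720 14501/2400 533/96 3611/720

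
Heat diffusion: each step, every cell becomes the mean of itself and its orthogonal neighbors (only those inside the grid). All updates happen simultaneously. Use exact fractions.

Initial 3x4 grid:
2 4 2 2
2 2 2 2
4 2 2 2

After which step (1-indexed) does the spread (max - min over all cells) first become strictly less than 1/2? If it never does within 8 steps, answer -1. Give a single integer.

Step 1: max=8/3, min=2, spread=2/3
Step 2: max=307/120, min=2, spread=67/120
Step 3: max=2747/1080, min=49/24, spread=271/540
Step 4: max=161599/64800, min=2521/1200, spread=5093/12960
  -> spread < 1/2 first at step 4
Step 5: max=9587501/3888000, min=230611/108000, spread=257101/777600
Step 6: max=568213999/233280000, min=7027967/3240000, spread=497603/1866240
Step 7: max=33787637141/13996800000, min=71046113/32400000, spread=123828653/559872000
Step 8: max=2010757884319/839808000000, min=6454295413/2916000000, spread=1215366443/6718464000

Answer: 4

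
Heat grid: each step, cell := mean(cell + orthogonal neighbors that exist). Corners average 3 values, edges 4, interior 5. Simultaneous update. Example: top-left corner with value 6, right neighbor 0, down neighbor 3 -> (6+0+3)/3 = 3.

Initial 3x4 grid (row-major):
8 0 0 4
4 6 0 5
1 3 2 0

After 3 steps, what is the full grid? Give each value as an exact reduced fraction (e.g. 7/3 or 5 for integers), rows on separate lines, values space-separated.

After step 1:
  4 7/2 1 3
  19/4 13/5 13/5 9/4
  8/3 3 5/4 7/3
After step 2:
  49/12 111/40 101/40 25/12
  841/240 329/100 97/50 611/240
  125/36 571/240 551/240 35/18
After step 3:
  829/240 1901/600 2797/1200 1717/720
  51659/14400 8333/3000 3779/1500 30649/14400
  421/135 20587/7200 15407/7200 2443/1080

Answer: 829/240 1901/600 2797/1200 1717/720
51659/14400 8333/3000 3779/1500 30649/14400
421/135 20587/7200 15407/7200 2443/1080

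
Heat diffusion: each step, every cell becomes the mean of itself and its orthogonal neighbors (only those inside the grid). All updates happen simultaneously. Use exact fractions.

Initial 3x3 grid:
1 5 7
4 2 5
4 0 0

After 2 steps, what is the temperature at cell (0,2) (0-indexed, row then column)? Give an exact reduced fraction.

Answer: 155/36

Derivation:
Step 1: cell (0,2) = 17/3
Step 2: cell (0,2) = 155/36
Full grid after step 2:
  59/18 319/80 155/36
  239/80 147/50 421/120
  83/36 271/120 20/9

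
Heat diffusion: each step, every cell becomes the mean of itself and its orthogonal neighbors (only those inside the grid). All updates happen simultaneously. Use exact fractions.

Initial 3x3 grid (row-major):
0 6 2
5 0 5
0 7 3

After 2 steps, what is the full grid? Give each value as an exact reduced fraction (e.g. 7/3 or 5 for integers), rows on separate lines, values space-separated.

After step 1:
  11/3 2 13/3
  5/4 23/5 5/2
  4 5/2 5
After step 2:
  83/36 73/20 53/18
  811/240 257/100 493/120
  31/12 161/40 10/3

Answer: 83/36 73/20 53/18
811/240 257/100 493/120
31/12 161/40 10/3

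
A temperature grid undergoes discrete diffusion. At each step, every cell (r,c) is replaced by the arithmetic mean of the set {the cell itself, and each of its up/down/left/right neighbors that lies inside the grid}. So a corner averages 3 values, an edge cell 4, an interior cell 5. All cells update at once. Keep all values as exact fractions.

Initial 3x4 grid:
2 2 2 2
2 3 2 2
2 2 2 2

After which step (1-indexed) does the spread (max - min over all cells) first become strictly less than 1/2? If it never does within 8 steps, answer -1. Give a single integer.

Answer: 1

Derivation:
Step 1: max=9/4, min=2, spread=1/4
  -> spread < 1/2 first at step 1
Step 2: max=223/100, min=2, spread=23/100
Step 3: max=10411/4800, min=813/400, spread=131/960
Step 4: max=92951/43200, min=14791/7200, spread=841/8640
Step 5: max=37102051/17280000, min=2973373/1440000, spread=56863/691200
Step 6: max=332574341/155520000, min=26909543/12960000, spread=386393/6220800
Step 7: max=132809723131/62208000000, min=10788358813/5184000000, spread=26795339/497664000
Step 8: max=7948775714129/3732480000000, min=649166149667/311040000000, spread=254051069/5971968000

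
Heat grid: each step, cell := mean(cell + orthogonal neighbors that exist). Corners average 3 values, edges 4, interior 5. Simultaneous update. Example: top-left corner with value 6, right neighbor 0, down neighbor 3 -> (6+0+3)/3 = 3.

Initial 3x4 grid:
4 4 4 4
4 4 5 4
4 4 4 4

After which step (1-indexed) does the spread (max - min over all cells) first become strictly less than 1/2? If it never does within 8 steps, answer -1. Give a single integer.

Answer: 1

Derivation:
Step 1: max=17/4, min=4, spread=1/4
  -> spread < 1/2 first at step 1
Step 2: max=423/100, min=4, spread=23/100
Step 3: max=20011/4800, min=1613/400, spread=131/960
Step 4: max=179351/43200, min=29191/7200, spread=841/8640
Step 5: max=71662051/17280000, min=5853373/1440000, spread=56863/691200
Step 6: max=643614341/155520000, min=52829543/12960000, spread=386393/6220800
Step 7: max=257225723131/62208000000, min=21156358813/5184000000, spread=26795339/497664000
Step 8: max=15413735714129/3732480000000, min=1271246149667/311040000000, spread=254051069/5971968000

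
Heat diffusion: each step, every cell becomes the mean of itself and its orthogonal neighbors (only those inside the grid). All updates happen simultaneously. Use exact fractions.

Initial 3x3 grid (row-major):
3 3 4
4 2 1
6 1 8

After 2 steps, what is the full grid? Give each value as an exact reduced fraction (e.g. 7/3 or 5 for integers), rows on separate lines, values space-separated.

Answer: 121/36 14/5 113/36
259/80 339/100 239/80
35/9 269/80 34/9

Derivation:
After step 1:
  10/3 3 8/3
  15/4 11/5 15/4
  11/3 17/4 10/3
After step 2:
  121/36 14/5 113/36
  259/80 339/100 239/80
  35/9 269/80 34/9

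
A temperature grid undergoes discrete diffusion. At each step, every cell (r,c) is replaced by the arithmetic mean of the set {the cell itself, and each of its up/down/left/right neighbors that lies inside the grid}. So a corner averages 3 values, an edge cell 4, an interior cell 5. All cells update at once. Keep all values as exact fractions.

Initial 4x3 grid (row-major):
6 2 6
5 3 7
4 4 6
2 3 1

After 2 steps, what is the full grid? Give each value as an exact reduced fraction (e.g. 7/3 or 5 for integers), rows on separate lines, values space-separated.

Answer: 157/36 1067/240 59/12
1007/240 449/100 24/5
61/16 379/100 13/3
37/12 77/24 31/9

Derivation:
After step 1:
  13/3 17/4 5
  9/2 21/5 11/2
  15/4 4 9/2
  3 5/2 10/3
After step 2:
  157/36 1067/240 59/12
  1007/240 449/100 24/5
  61/16 379/100 13/3
  37/12 77/24 31/9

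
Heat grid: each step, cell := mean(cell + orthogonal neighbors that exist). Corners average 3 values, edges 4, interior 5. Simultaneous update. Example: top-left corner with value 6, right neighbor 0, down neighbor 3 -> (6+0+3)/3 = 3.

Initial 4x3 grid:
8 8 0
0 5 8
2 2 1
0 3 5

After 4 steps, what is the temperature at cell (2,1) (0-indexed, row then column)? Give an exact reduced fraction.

Answer: 281291/90000

Derivation:
Step 1: cell (2,1) = 13/5
Step 2: cell (2,1) = 147/50
Step 3: cell (2,1) = 17821/6000
Step 4: cell (2,1) = 281291/90000
Full grid after step 4:
  553909/129600 3865591/864000 580159/129600
  801419/216000 1392539/360000 438397/108000
  616519/216000 281291/90000 120899/36000
  79421/32400 1148933/432000 7171/2400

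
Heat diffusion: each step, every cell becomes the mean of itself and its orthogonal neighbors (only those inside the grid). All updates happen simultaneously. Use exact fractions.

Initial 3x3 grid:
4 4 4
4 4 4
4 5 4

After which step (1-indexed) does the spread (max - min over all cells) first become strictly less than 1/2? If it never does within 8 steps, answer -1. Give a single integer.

Step 1: max=13/3, min=4, spread=1/3
  -> spread < 1/2 first at step 1
Step 2: max=1027/240, min=4, spread=67/240
Step 3: max=9077/2160, min=807/200, spread=1807/10800
Step 4: max=3613963/864000, min=21961/5400, spread=33401/288000
Step 5: max=32333933/7776000, min=2203391/540000, spread=3025513/38880000
Step 6: max=12906526867/3110400000, min=117955949/28800000, spread=53531/995328
Step 7: max=772528925849/186624000000, min=31895116051/7776000000, spread=450953/11943936
Step 8: max=46298663560603/11197440000000, min=3833488610519/933120000000, spread=3799043/143327232

Answer: 1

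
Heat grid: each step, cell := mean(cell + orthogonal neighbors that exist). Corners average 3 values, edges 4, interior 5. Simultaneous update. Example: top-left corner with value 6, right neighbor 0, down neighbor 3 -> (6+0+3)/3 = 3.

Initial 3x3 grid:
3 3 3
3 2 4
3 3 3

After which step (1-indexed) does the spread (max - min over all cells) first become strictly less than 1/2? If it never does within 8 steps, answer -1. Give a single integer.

Step 1: max=10/3, min=11/4, spread=7/12
Step 2: max=19/6, min=17/6, spread=1/3
  -> spread < 1/2 first at step 2
Step 3: max=1327/432, min=2749/960, spread=1799/8640
Step 4: max=16417/5400, min=4189/1440, spread=2833/21600
Step 5: max=4681879/1555200, min=3369127/1152000, spread=2671151/31104000
Step 6: max=233273437/77760000, min=45765323/15552000, spread=741137/12960000
Step 7: max=16729288111/5598720000, min=36694054829/12441600000, spread=4339268759/111974400000
Step 8: max=417617844179/139968000000, min=165561168607/55987200000, spread=7429845323/279936000000

Answer: 2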